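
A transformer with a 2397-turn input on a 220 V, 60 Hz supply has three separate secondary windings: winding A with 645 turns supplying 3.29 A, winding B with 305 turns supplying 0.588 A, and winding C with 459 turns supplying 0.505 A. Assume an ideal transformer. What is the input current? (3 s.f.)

I_in ≈ 1.06 A

V_A = 220 × 645/2397 = 59.199 V; V_B = 220 × 305/2397 = 27.993 V; V_C = 220 × 459/2397 = 42.128 V.
P_out = V_A I_A + V_B I_B + V_C I_C = 59.199×3.29 + 27.993×0.588 + 42.128×0.505 = 194.76 + 16.460 + 21.274 = 232.50 W.
Ideal ⇒ P_in = P_out, so I_in = P_out/V_in = 232.50/220 = 1.06 A.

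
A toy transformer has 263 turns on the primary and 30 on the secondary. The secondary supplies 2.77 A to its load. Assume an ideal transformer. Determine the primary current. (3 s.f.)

For an ideal transformer I_p/I_s = N_s/N_p, so I_p = 2.77 × 30/263 = 0.316 A.

I_p ≈ 0.316 A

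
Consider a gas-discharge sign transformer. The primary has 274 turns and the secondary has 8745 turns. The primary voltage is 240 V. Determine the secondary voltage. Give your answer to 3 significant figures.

V_s/V_p = N_s/N_p, so V_s = 240 × 8745/274 = 7660 V.

V_s ≈ 7660 V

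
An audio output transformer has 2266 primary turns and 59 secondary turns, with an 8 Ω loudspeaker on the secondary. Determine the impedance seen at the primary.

Z_p = (N_p/N_s)² × Z_s = (2266/59)² × 8 = 11800 Ω.

Z_p ≈ 11800 Ω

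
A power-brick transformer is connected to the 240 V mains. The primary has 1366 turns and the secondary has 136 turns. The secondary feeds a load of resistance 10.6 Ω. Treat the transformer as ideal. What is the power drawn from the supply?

P ≈ 53.9 W

V_s = V_p × N_s/N_p = 240 × 136/1366 = 23.895 V.
I_s = V_s/R = 23.895/10.6 = 2.2542 A.
I_p = I_s × N_s/N_p = 2.2542 × 136/1366 = 0.22443 A.
P = V_p I_p = 240 × 0.22443 = 53.9 W.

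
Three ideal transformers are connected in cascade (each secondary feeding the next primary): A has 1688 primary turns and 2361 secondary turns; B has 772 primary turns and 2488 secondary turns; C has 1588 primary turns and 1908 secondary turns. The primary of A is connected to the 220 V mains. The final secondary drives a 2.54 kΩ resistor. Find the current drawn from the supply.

After A: V = 220.00 × 2361/1688 = 307.71 V.
After B: V = 307.71 × 2488/772 = 991.70 V.
After C: V = 991.70 × 1908/1588 = 1191.5 V.
I_load = 1191.5/2540 = 0.46911 A, so P_out = 1191.5 × 0.46911 = 558.96 W.
All ideal ⇒ P_in = P_out, so I_supply = 558.96/220 = 2.54 A.

I_supply ≈ 2.54 A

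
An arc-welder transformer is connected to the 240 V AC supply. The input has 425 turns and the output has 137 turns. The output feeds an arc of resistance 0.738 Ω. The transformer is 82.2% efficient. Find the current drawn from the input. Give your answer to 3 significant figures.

V_out = 240 × 137/425 = 77.365 V.
I_out = V_out/R = 77.365/0.738 = 104.83 A.
P_out = V_out I_out = 77.365 × 104.83 = 8110.2 W.
P_in = P_out/η = 8110.2/0.822 = 9866.4 W.
I_in = P_in/V_in = 9866.4/240 = 41.1 A.

I_in ≈ 41.1 A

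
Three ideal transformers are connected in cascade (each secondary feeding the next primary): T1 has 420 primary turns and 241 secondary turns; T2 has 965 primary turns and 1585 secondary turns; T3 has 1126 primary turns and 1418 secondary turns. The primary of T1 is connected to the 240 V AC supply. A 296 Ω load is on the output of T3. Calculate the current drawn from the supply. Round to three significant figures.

I_supply ≈ 1.14 A

Secondary of T1: V = 240.00 × 241/420 = 137.71 V.
Secondary of T2: V = 137.71 × 1585/965 = 226.19 V.
Secondary of T3: V = 226.19 × 1418/1126 = 284.85 V.
I_load = 284.85/296 = 0.96234 A, so P_out = 284.85 × 0.96234 = 274.12 W.
All ideal ⇒ P_in = P_out, so I_supply = 274.12/240 = 1.14 A.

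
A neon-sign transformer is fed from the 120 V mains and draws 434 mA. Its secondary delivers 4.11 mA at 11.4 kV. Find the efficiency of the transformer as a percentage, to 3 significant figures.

η ≈ 90.0%

P_in = 120 × 0.434 = 52.0800 W.
P_out = 11400 × 0.00411 = 46.8540 W.
η = P_out/P_in = 46.8540/52.0800 = 0.900.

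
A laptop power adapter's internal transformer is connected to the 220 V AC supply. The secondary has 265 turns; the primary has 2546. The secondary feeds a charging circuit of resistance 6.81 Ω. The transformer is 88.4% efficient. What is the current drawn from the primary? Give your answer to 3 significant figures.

V_s = 220 × 265/2546 = 22.899 V.
I_s = V_s/R = 22.899/6.81 = 3.3625 A.
P_out = V_s I_s = 22.899 × 3.3625 = 76.997 W.
P_in = P_out/η = 76.997/0.884 = 87.101 W.
I_p = P_in/V_p = 87.101/220 = 0.396 A.

I_p ≈ 0.396 A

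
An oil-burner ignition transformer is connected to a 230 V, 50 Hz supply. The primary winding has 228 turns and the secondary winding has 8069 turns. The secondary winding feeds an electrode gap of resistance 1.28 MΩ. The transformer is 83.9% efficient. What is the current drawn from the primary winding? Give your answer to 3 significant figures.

I_p ≈ 0.268 A

V_s = 230 × 8069/228 = 8139.8 V.
I_s = V_s/R = 8139.8/(1.28×10^6) = 0.0063592 A.
P_out = V_s I_s = 8139.8 × 0.0063592 = 51.763 W.
P_in = P_out/η = 51.763/0.839 = 61.695 W.
I_p = P_in/V_p = 61.695/230 = 0.268 A.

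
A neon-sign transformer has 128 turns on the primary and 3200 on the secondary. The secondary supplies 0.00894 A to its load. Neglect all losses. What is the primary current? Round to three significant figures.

I_p ≈ 0.224 A

For an ideal transformer I_p/I_s = N_s/N_p, so I_p = 0.00894 × 3200/128 = 0.224 A.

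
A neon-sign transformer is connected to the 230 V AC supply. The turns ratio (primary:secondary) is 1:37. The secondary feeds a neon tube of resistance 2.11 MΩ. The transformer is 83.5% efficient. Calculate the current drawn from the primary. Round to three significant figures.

V_s = 230 × 37/1 = 8510.0 V.
I_s = V_s/R = 8510.0/(2.11×10^6) = 0.0040332 A.
P_out = V_s I_s = 8510.0 × 0.0040332 = 34.322 W.
P_in = P_out/η = 34.322/0.835 = 41.105 W.
I_p = P_in/V_p = 41.105/230 = 0.179 A.

I_p ≈ 0.179 A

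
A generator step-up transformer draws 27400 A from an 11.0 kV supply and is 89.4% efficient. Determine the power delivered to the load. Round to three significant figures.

P_in = V_p I_p = 11000 × 27400 = 3.0140×10^8 W.
P_out = η P_in = 0.894 × 3.0140×10^8 = 2.69×10^8 W.

P_out ≈ 2.69×10^8 W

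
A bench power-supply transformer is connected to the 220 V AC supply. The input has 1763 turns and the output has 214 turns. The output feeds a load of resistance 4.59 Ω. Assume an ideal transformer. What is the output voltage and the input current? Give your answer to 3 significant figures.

V_out = V_in × N_out/N_in = 220 × 214/1763 = 26.704 V.
I_out = V_out/R = 26.704/4.59 = 5.8180 A.
I_in = I_out × N_out/N_in = 5.8180 × 214/1763 = 0.706 A.

V_out ≈ 26.7 V, I_in ≈ 0.706 A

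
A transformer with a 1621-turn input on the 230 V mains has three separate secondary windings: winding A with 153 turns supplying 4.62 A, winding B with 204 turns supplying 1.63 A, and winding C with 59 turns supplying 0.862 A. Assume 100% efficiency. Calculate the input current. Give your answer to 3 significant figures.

V_A = 230 × 153/1621 = 21.709 V; V_B = 230 × 204/1621 = 28.945 V; V_C = 230 × 59/1621 = 8.3714 V.
P_out = V_A I_A + V_B I_B + V_C I_C = 21.709×4.62 + 28.945×1.63 + 8.3714×0.862 = 100.29 + 47.181 + 7.2161 = 154.69 W.
Ideal ⇒ P_in = P_out, so I_in = P_out/V_in = 154.69/230 = 0.673 A.

I_in ≈ 0.673 A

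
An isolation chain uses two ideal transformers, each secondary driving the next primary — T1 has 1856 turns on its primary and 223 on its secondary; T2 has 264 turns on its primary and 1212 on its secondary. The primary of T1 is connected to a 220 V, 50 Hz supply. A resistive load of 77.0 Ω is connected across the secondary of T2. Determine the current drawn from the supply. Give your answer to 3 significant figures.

Secondary of T1: V = 220.00 × 223/1856 = 26.433 V.
Secondary of T2: V = 26.433 × 1212/264 = 121.35 V.
I_load = 121.35/77.0 = 1.5760 A, so P_out = 121.35 × 1.5760 = 191.25 W.
All ideal ⇒ P_in = P_out, so I_supply = 191.25/220 = 0.869 A.

I_supply ≈ 0.869 A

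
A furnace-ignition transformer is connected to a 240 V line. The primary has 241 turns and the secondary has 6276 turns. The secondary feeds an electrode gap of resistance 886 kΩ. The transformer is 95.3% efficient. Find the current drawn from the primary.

I_p ≈ 0.193 A

V_s = 240 × 6276/241 = 6250.0 V.
I_s = V_s/R = 6250.0/886000 = 0.0070541 A.
P_out = V_s I_s = 6250.0 × 0.0070541 = 44.088 W.
P_in = P_out/η = 44.088/0.953 = 46.262 W.
I_p = P_in/V_p = 46.262/240 = 0.193 A.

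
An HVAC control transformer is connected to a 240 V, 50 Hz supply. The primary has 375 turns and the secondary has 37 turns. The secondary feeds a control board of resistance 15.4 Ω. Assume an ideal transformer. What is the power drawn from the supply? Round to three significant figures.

P ≈ 36.4 W

V_s = V_p × N_s/N_p = 240 × 37/375 = 23.680 V.
I_s = V_s/R = 23.680/15.4 = 1.5377 A.
I_p = I_s × N_s/N_p = 1.5377 × 37/375 = 0.15172 A.
P = V_p I_p = 240 × 0.15172 = 36.4 W.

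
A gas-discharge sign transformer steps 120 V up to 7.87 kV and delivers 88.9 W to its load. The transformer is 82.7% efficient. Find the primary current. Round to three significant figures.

P_in = P_out/η = 88.9/0.827 = 107.50 W.
I_p = P_in/V_p = 107.50/120 = 0.896 A.

I_p ≈ 0.896 A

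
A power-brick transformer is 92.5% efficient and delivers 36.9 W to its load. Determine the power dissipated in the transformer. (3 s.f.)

P_loss ≈ 2.99 W

P_in = P_out/η = 36.9/0.925 = 39.8919 W.
P_loss = P_in − P_out = 39.8919 − 36.9 = 2.99 W.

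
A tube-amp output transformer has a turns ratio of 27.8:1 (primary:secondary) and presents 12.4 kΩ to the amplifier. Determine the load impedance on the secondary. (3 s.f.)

Z_s = Z_p/(N_p/N_s)² = 12400/27.8² = 16.0 Ω.

Z_s ≈ 16.0 Ω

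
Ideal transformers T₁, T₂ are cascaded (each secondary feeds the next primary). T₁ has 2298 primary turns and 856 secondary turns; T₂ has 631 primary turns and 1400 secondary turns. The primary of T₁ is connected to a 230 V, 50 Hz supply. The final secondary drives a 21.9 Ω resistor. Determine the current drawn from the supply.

Secondary of T₁: V = 230.00 × 856/2298 = 85.674 V.
Secondary of T₂: V = 85.674 × 1400/631 = 190.09 V.
I_load = 190.09/21.9 = 8.6797 A, so P_out = 190.09 × 8.6797 = 1649.9 W.
All ideal ⇒ P_in = P_out, so I_supply = 1649.9/230 = 7.17 A.

I_supply ≈ 7.17 A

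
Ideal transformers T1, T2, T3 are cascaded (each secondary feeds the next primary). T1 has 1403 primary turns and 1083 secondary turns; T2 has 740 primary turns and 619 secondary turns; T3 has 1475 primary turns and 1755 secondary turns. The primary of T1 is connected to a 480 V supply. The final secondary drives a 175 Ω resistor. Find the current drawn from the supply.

After T1: V = 480.00 × 1083/1403 = 370.52 V.
After T2: V = 370.52 × 619/740 = 309.94 V.
After T3: V = 309.94 × 1755/1475 = 368.77 V.
I_load = 368.77/175 = 2.1073 A, so P_out = 368.77 × 2.1073 = 777.09 W.
All ideal ⇒ P_in = P_out, so I_supply = 777.09/480 = 1.62 A.

I_supply ≈ 1.62 A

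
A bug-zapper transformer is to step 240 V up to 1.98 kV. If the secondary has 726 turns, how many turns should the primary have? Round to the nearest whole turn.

N_p = 88 turns

N_p/N_s = V_p/V_s, so N_p = 726 × 240/1980 = 88.0 ≈ 88 turns.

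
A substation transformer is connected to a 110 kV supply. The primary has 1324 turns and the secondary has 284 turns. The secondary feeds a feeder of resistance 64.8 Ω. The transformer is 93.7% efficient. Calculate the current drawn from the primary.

I_p ≈ 83.4 A

V_s = 110000 × 284/1324 = 23595 V.
I_s = V_s/R = 23595/64.8 = 364.12 A.
P_out = V_s I_s = 23595 × 364.12 = 8.5915×10^6 W.
P_in = P_out/η = 8.5915×10^6/0.937 = 9.1692×10^6 W.
I_p = P_in/V_p = 9.1692×10^6/110000 = 83.4 A.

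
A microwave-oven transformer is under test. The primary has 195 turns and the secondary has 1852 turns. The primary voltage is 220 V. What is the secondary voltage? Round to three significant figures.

V_s/V_p = N_s/N_p, so V_s = 220 × 1852/195 = 2090 V.

V_s ≈ 2090 V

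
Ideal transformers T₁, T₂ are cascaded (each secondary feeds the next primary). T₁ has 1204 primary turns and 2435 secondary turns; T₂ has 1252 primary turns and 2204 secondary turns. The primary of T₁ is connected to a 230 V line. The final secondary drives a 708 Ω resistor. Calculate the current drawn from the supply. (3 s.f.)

After T₁: V = 230.00 × 2435/1204 = 465.16 V.
After T₂: V = 465.16 × 2204/1252 = 818.86 V.
I_load = 818.86/708 = 1.1566 A, so P_out = 818.86 × 1.1566 = 947.07 W.
All ideal ⇒ P_in = P_out, so I_supply = 947.07/230 = 4.12 A.

I_supply ≈ 4.12 A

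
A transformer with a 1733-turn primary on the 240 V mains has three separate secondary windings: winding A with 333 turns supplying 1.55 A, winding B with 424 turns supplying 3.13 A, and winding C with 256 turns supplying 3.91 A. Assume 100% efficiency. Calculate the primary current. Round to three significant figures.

V_A = 240 × 333/1733 = 46.117 V; V_B = 240 × 424/1733 = 58.719 V; V_C = 240 × 256/1733 = 35.453 V.
P_out = V_A I_A + V_B I_B + V_C I_C = 46.117×1.55 + 58.719×3.13 + 35.453×3.91 = 71.481 + 183.79 + 138.62 = 393.89 W.
Ideal ⇒ P_in = P_out, so I_p = P_out/V_p = 393.89/240 = 1.64 A.

I_p ≈ 1.64 A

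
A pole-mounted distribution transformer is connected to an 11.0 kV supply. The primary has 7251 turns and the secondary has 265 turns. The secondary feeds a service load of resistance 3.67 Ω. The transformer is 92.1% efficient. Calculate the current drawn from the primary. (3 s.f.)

V_s = 11000 × 265/7251 = 402.01 V.
I_s = V_s/R = 402.01/3.67 = 109.54 A.
P_out = V_s I_s = 402.01 × 109.54 = 44037 W.
P_in = P_out/η = 44037/0.921 = 47814 W.
I_p = P_in/V_p = 47814/11000 = 4.35 A.

I_p ≈ 4.35 A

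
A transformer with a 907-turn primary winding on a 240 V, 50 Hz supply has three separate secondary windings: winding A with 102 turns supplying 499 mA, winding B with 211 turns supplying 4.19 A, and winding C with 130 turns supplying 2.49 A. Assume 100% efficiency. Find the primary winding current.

I_p ≈ 1.39 A

V_A = 240 × 102/907 = 26.990 V; V_B = 240 × 211/907 = 55.832 V; V_C = 240 × 130/907 = 34.399 V.
P_out = V_A I_A + V_B I_B + V_C I_C = 26.990×0.499 + 55.832×4.19 + 34.399×2.49 = 13.468 + 233.94 + 85.654 = 333.06 W.
Ideal ⇒ P_in = P_out, so I_p = P_out/V_p = 333.06/240 = 1.39 A.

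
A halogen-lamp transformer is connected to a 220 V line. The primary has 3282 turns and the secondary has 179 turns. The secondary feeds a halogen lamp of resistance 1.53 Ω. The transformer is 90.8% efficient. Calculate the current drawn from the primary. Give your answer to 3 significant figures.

I_p ≈ 0.471 A

V_s = 220 × 179/3282 = 11.999 V.
I_s = V_s/R = 11.999/1.53 = 7.8423 A.
P_out = V_s I_s = 11.999 × 7.8423 = 94.099 W.
P_in = P_out/η = 94.099/0.908 = 103.63 W.
I_p = P_in/V_p = 103.63/220 = 0.471 A.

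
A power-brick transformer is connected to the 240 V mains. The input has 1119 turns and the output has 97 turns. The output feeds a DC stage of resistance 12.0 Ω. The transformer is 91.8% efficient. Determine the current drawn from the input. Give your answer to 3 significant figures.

I_in ≈ 0.164 A

V_out = 240 × 97/1119 = 20.804 V.
I_out = V_out/R = 20.804/12.0 = 1.7337 A.
P_out = V_out I_out = 20.804 × 1.7337 = 36.068 W.
P_in = P_out/η = 36.068/0.918 = 39.290 W.
I_in = P_in/V_in = 39.290/240 = 0.164 A.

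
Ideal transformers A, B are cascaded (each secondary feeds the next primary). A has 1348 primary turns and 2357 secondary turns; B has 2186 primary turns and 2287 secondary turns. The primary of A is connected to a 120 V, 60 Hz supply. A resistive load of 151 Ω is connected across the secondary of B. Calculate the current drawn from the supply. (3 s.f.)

After A: V = 120.00 × 2357/1348 = 209.82 V.
After B: V = 209.82 × 2287/2186 = 219.52 V.
I_load = 219.52/151 = 1.4538 A, so P_out = 219.52 × 1.4538 = 319.12 W.
All ideal ⇒ P_in = P_out, so I_supply = 319.12/120 = 2.66 A.

I_supply ≈ 2.66 A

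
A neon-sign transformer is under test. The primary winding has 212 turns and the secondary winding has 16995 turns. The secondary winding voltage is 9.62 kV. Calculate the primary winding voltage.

V_p ≈ 120 V

V_p/V_s = N_p/N_s, so V_p = 9620 × 212/16995 = 120 V.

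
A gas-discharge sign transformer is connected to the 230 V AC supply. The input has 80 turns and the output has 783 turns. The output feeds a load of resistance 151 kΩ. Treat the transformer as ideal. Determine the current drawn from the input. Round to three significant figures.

V_out = V_in × N_out/N_in = 230 × 783/80 = 2251.1 V.
I_out = V_out/R = 2251.1/151000 = 0.014908 A.
For an ideal transformer I_in N_in = I_out N_out, so I_in = 0.014908 × 783/80 = 0.146 A.

I_in ≈ 0.146 A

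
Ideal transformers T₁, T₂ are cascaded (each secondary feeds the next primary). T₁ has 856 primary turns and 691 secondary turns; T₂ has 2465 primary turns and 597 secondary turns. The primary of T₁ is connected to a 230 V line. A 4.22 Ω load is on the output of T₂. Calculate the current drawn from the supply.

Secondary of T₁: V = 230.00 × 691/856 = 185.67 V.
Secondary of T₂: V = 185.67 × 597/2465 = 44.967 V.
I_load = 44.967/4.22 = 10.656 A, so P_out = 44.967 × 10.656 = 479.14 W.
All ideal ⇒ P_in = P_out, so I_supply = 479.14/230 = 2.08 A.

I_supply ≈ 2.08 A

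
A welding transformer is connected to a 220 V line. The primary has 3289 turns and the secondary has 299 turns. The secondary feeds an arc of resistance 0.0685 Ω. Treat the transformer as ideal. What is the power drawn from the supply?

V_s = V_p × N_s/N_p = 220 × 299/3289 = 20.000 V.
I_s = V_s/R = 20.000/0.0685 = 291.97 A.
I_p = I_s × N_s/N_p = 291.97 × 299/3289 = 26.543 A.
P = V_p I_p = 220 × 26.543 = 5840 W.

P ≈ 5840 W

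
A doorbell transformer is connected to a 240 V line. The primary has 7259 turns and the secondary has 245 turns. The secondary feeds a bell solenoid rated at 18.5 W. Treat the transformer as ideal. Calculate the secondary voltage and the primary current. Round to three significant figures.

V_s ≈ 8.10 V, I_p ≈ 0.0771 A

V_s = V_p × N_s/N_p = 240 × 245/7259 = 8.1003 V.
I_s = P/V_s = 18.5/8.1003 = 2.2839 A.
I_p = I_s × N_s/N_p = 2.2839 × 245/7259 = 0.0771 A.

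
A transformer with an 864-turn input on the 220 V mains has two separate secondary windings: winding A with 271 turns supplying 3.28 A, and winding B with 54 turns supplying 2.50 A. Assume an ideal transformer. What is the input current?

V_A = 220 × 271/864 = 69.005 V; V_B = 220 × 54/864 = 13.750 V.
P_out = V_A I_A + V_B I_B = 69.005×3.28 + 13.750×2.50 = 226.34 + 34.375 = 260.71 W.
Ideal ⇒ P_in = P_out, so I_in = P_out/V_in = 260.71/220 = 1.19 A.

I_in ≈ 1.19 A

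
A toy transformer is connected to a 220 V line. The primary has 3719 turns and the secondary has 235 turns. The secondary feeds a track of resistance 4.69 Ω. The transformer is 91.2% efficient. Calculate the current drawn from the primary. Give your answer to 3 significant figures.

I_p ≈ 0.205 A

V_s = 220 × 235/3719 = 13.902 V.
I_s = V_s/R = 13.902/4.69 = 2.9641 A.
P_out = V_s I_s = 13.902 × 2.9641 = 41.206 W.
P_in = P_out/η = 41.206/0.912 = 45.182 W.
I_p = P_in/V_p = 45.182/220 = 0.205 A.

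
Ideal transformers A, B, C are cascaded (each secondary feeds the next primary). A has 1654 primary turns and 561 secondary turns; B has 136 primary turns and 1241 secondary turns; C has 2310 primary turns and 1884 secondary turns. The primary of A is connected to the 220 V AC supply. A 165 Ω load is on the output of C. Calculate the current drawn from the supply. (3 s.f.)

I_supply ≈ 8.50 A

Secondary of A: V = 220.00 × 561/1654 = 74.619 V.
Secondary of B: V = 74.619 × 1241/136 = 680.90 V.
Secondary of C: V = 680.90 × 1884/2310 = 555.33 V.
I_load = 555.33/165 = 3.3656 A, so P_out = 555.33 × 3.3656 = 1869.0 W.
All ideal ⇒ P_in = P_out, so I_supply = 1869.0/220 = 8.50 A.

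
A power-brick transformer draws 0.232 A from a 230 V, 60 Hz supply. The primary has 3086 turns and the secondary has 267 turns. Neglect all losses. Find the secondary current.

I_s ≈ 2.68 A

I_s/I_p = N_p/N_s, so I_s = 0.232 × 3086/267 = 2.68 A.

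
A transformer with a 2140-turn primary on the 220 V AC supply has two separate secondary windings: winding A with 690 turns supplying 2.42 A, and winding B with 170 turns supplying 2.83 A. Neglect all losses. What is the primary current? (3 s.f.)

I_p ≈ 1.01 A

V_A = 220 × 690/2140 = 70.935 V; V_B = 220 × 170/2140 = 17.477 V.
P_out = V_A I_A + V_B I_B = 70.935×2.42 + 17.477×2.83 = 171.66 + 49.459 = 221.12 W.
Ideal ⇒ P_in = P_out, so I_p = P_out/V_p = 221.12/220 = 1.01 A.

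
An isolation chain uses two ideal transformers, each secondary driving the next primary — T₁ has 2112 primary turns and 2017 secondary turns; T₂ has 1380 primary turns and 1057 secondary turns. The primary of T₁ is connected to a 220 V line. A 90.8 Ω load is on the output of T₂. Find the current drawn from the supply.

After T₁: V = 220.00 × 2017/2112 = 210.10 V.
After T₂: V = 210.10 × 1057/1380 = 160.93 V.
I_load = 160.93/90.8 = 1.7723 A, so P_out = 160.93 × 1.7723 = 285.22 W.
All ideal ⇒ P_in = P_out, so I_supply = 285.22/220 = 1.30 A.

I_supply ≈ 1.30 A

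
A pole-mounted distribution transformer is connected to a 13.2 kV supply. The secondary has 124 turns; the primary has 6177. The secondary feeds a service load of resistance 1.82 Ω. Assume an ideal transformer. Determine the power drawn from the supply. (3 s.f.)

P ≈ 38600 W

V_s = V_p × N_s/N_p = 13200 × 124/6177 = 264.98 V.
I_s = V_s/R = 264.98/1.82 = 145.60 A.
I_p = I_s × N_s/N_p = 145.60 × 124/6177 = 2.9227 A.
P = V_p I_p = 13200 × 2.9227 = 38600 W.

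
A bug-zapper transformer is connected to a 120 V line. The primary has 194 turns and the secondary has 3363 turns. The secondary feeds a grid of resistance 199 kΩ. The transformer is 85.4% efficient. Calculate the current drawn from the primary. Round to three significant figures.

I_p ≈ 0.212 A

V_s = 120 × 3363/194 = 2080.2 V.
I_s = V_s/R = 2080.2/199000 = 0.010453 A.
P_out = V_s I_s = 2080.2 × 0.010453 = 21.745 W.
P_in = P_out/η = 21.745/0.854 = 25.463 W.
I_p = P_in/V_p = 25.463/120 = 0.212 A.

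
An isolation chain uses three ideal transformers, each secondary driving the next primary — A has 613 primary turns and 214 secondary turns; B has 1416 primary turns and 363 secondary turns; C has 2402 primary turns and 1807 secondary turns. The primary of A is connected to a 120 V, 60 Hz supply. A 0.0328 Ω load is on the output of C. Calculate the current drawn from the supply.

I_supply ≈ 16.6 A

After A: V = 120.00 × 214/613 = 41.892 V.
After B: V = 41.892 × 363/1416 = 10.739 V.
After C: V = 10.739 × 1807/2402 = 8.0791 V.
I_load = 8.0791/0.0328 = 246.31 A, so P_out = 8.0791 × 246.31 = 1990.0 W.
All ideal ⇒ P_in = P_out, so I_supply = 1990.0/120 = 16.6 A.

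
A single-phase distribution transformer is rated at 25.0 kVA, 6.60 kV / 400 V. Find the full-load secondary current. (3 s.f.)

I_s = S/V_s = 25000/400 = 62.5 A.

I_s ≈ 62.5 A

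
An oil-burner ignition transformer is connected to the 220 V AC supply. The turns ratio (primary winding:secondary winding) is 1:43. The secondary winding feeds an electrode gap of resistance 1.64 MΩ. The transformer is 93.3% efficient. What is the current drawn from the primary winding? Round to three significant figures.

I_p ≈ 0.266 A

V_s = 220 × 43/1 = 9460.0 V.
I_s = V_s/R = 9460.0/(1.64×10^6) = 0.0057683 A.
P_out = V_s I_s = 9460.0 × 0.0057683 = 54.568 W.
P_in = P_out/η = 54.568/0.933 = 58.487 W.
I_p = P_in/V_p = 58.487/220 = 0.266 A.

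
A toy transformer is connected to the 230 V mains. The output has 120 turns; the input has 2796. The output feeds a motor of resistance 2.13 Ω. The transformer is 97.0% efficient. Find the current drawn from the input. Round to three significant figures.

V_out = 230 × 120/2796 = 9.8712 V.
I_out = V_out/R = 9.8712/2.13 = 4.6344 A.
P_out = V_out I_out = 9.8712 × 4.6344 = 45.747 W.
P_in = P_out/η = 45.747/0.970 = 47.162 W.
I_in = P_in/V_in = 47.162/230 = 0.205 A.

I_in ≈ 0.205 A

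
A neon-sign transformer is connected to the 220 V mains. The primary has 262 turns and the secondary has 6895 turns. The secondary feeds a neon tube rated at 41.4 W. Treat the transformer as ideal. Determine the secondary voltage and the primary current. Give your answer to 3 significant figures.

V_s ≈ 5790 V, I_p ≈ 0.188 A

V_s = V_p × N_s/N_p = 220 × 6895/262 = 5789.7 V.
I_s = P/V_s = 41.4/5789.7 = 0.0071506 A.
I_p = I_s × N_s/N_p = 0.0071506 × 6895/262 = 0.188 A.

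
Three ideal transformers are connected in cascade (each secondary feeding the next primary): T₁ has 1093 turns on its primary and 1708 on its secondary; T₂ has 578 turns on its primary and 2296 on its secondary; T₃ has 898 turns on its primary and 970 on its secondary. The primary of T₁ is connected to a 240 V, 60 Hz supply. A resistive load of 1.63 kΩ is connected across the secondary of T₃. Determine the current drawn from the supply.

Secondary of T₁: V = 240.00 × 1708/1093 = 375.04 V.
Secondary of T₂: V = 375.04 × 2296/578 = 1489.8 V.
Secondary of T₃: V = 1489.8 × 970/898 = 1609.2 V.
I_load = 1609.2/1630 = 0.98726 A, so P_out = 1609.2 × 0.98726 = 1588.7 W.
All ideal ⇒ P_in = P_out, so I_supply = 1588.7/240 = 6.62 A.

I_supply ≈ 6.62 A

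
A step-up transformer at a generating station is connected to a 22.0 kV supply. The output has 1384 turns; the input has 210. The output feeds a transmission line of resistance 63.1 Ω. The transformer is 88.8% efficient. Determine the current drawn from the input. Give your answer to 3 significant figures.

V_out = 22000 × 1384/210 = 144990 V.
I_out = V_out/R = 144990/63.1 = 2297.8 A.
P_out = V_out I_out = 144990 × 2297.8 = 3.3316×10^8 W.
P_in = P_out/η = 3.3316×10^8/0.888 = 3.7518×10^8 W.
I_in = P_in/V_in = 3.7518×10^8/22000 = 17100 A.

I_in ≈ 17100 A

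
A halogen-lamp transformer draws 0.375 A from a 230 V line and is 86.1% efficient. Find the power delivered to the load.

P_out ≈ 74.3 W

P_in = V_p I_p = 230 × 0.375 = 86.250 W.
P_out = η P_in = 0.861 × 86.250 = 74.3 W.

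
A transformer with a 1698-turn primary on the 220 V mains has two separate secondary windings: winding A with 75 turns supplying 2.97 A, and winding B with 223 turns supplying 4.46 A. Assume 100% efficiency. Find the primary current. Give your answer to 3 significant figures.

V_A = 220 × 75/1698 = 9.7173 V; V_B = 220 × 223/1698 = 28.893 V.
P_out = V_A I_A + V_B I_B = 9.7173×2.97 + 28.893×4.46 = 28.860 + 128.86 = 157.72 W.
Ideal ⇒ P_in = P_out, so I_p = P_out/V_p = 157.72/220 = 0.717 A.

I_p ≈ 0.717 A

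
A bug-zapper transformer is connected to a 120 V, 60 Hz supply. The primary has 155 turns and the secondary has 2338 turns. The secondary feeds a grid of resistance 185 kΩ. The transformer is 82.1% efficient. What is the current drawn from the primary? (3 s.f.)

V_s = 120 × 2338/155 = 1810.1 V.
I_s = V_s/R = 1810.1/185000 = 0.0097841 A.
P_out = V_s I_s = 1810.1 × 0.0097841 = 17.710 W.
P_in = P_out/η = 17.710/0.821 = 21.571 W.
I_p = P_in/V_p = 21.571/120 = 0.180 A.

I_p ≈ 0.180 A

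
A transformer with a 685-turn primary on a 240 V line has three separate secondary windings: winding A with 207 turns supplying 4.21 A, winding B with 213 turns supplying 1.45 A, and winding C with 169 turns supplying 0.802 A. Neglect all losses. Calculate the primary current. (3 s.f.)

I_p ≈ 1.92 A

V_A = 240 × 207/685 = 72.526 V; V_B = 240 × 213/685 = 74.628 V; V_C = 240 × 169/685 = 59.212 V.
P_out = V_A I_A + V_B I_B + V_C I_C = 72.526×4.21 + 74.628×1.45 + 59.212×0.802 = 305.33 + 108.21 + 47.488 = 461.03 W.
Ideal ⇒ P_in = P_out, so I_p = P_out/V_p = 461.03/240 = 1.92 A.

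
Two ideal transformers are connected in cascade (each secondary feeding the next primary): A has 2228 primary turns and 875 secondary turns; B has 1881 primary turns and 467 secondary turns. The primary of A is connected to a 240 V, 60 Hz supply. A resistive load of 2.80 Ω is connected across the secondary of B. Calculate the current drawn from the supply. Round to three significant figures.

I_supply ≈ 0.815 A

Secondary of A: V = 240.00 × 875/2228 = 94.255 V.
Secondary of B: V = 94.255 × 467/1881 = 23.401 V.
I_load = 23.401/2.80 = 8.3575 A, so P_out = 23.401 × 8.3575 = 195.57 W.
All ideal ⇒ P_in = P_out, so I_supply = 195.57/240 = 0.815 A.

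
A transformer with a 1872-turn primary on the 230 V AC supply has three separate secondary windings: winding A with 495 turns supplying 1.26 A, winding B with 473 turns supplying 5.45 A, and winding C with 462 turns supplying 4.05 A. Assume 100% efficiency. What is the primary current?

I_p ≈ 2.71 A

V_A = 230 × 495/1872 = 60.817 V; V_B = 230 × 473/1872 = 58.114 V; V_C = 230 × 462/1872 = 56.763 V.
P_out = V_A I_A + V_B I_B + V_C I_C = 60.817×1.26 + 58.114×5.45 + 56.763×4.05 = 76.630 + 316.72 + 229.89 = 623.24 W.
Ideal ⇒ P_in = P_out, so I_p = P_out/V_p = 623.24/230 = 2.71 A.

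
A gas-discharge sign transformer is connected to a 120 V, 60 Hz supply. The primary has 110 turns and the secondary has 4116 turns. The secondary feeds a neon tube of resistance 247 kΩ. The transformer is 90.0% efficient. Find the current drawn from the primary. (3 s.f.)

V_s = 120 × 4116/110 = 4490.2 V.
I_s = V_s/R = 4490.2/247000 = 0.018179 A.
P_out = V_s I_s = 4490.2 × 0.018179 = 81.626 W.
P_in = P_out/η = 81.626/0.900 = 90.696 W.
I_p = P_in/V_p = 90.696/120 = 0.756 A.

I_p ≈ 0.756 A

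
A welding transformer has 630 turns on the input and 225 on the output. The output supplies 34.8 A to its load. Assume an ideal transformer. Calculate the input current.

I_in ≈ 12.4 A

For an ideal transformer I_in/I_out = N_out/N_in, so I_in = 34.8 × 225/630 = 12.4 A.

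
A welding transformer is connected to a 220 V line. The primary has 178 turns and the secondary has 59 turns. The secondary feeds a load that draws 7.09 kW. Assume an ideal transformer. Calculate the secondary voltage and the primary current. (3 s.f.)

V_s ≈ 72.9 V, I_p ≈ 32.2 A

V_s = V_p × N_s/N_p = 220 × 59/178 = 72.921 V.
I_s = P/V_s = 7090/72.921 = 97.228 A.
I_p = I_s × N_s/N_p = 97.228 × 59/178 = 32.2 A.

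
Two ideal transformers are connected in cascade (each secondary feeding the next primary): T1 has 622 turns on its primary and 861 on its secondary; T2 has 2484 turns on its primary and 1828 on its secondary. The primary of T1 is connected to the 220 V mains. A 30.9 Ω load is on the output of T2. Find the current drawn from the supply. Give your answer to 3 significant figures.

I_supply ≈ 7.39 A

After T1: V = 220.00 × 861/622 = 304.53 V.
After T2: V = 304.53 × 1828/2484 = 224.11 V.
I_load = 224.11/30.9 = 7.2527 A, so P_out = 224.11 × 7.2527 = 1625.4 W.
All ideal ⇒ P_in = P_out, so I_supply = 1625.4/220 = 7.39 A.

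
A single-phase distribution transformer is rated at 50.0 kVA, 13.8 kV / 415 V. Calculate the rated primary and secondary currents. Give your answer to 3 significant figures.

I_p ≈ 3.62 A, I_s ≈ 120 A

I_p = S/V_p = 50000/13800 = 3.62 A.
I_s = S/V_s = 50000/415 = 120 A.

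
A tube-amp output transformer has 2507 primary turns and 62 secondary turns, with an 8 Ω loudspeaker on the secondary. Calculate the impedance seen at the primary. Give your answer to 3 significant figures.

Z_p = (N_p/N_s)² × Z_s = (2507/62)² × 8 = 13100 Ω.

Z_p ≈ 13100 Ω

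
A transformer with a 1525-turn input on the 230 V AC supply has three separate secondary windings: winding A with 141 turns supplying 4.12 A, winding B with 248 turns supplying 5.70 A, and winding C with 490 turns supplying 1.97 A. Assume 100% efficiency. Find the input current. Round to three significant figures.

V_A = 230 × 141/1525 = 21.266 V; V_B = 230 × 248/1525 = 37.403 V; V_C = 230 × 490/1525 = 73.902 V.
P_out = V_A I_A + V_B I_B + V_C I_C = 21.266×4.12 + 37.403×5.70 + 73.902×1.97 = 87.614 + 213.20 + 145.59 = 446.40 W.
Ideal ⇒ P_in = P_out, so I_in = P_out/V_in = 446.40/230 = 1.94 A.

I_in ≈ 1.94 A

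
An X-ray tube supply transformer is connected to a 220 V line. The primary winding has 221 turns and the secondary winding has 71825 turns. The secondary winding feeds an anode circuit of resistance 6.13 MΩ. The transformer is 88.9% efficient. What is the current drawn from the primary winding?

I_p ≈ 4.26 A

V_s = 220 × 71825/221 = 71500 V.
I_s = V_s/R = 71500/(6.13×10^6) = 0.011664 A.
P_out = V_s I_s = 71500 × 0.011664 = 833.97 W.
P_in = P_out/η = 833.97/0.889 = 938.10 W.
I_p = P_in/V_p = 938.10/220 = 4.26 A.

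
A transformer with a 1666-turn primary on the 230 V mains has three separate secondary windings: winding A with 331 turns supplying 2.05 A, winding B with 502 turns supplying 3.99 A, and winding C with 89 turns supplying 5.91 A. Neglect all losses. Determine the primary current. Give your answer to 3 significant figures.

I_p ≈ 1.93 A

V_A = 230 × 331/1666 = 45.696 V; V_B = 230 × 502/1666 = 69.304 V; V_C = 230 × 89/1666 = 12.287 V.
P_out = V_A I_A + V_B I_B + V_C I_C = 45.696×2.05 + 69.304×3.99 + 12.287×5.91 = 93.677 + 276.52 + 72.616 = 442.81 W.
Ideal ⇒ P_in = P_out, so I_p = P_out/V_p = 442.81/230 = 1.93 A.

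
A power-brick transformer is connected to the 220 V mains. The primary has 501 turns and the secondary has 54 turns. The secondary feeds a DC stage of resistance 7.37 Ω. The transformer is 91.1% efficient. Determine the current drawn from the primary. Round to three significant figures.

V_s = 220 × 54/501 = 23.713 V.
I_s = V_s/R = 23.713/7.37 = 3.2174 A.
P_out = V_s I_s = 23.713 × 3.2174 = 76.294 W.
P_in = P_out/η = 76.294/0.911 = 83.747 W.
I_p = P_in/V_p = 83.747/220 = 0.381 A.

I_p ≈ 0.381 A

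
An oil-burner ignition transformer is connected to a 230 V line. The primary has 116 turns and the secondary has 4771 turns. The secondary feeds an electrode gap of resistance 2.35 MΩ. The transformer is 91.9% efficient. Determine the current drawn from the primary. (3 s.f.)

I_p ≈ 0.180 A

V_s = 230 × 4771/116 = 9459.7 V.
I_s = V_s/R = 9459.7/(2.35×10^6) = 0.0040254 A.
P_out = V_s I_s = 9459.7 × 0.0040254 = 38.079 W.
P_in = P_out/η = 38.079/0.919 = 41.436 W.
I_p = P_in/V_p = 41.436/230 = 0.180 A.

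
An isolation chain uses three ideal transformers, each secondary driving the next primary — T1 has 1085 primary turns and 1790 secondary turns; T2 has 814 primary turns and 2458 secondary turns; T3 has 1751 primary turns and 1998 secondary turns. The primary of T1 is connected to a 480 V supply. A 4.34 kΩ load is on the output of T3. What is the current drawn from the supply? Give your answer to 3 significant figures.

I_supply ≈ 3.57 A

After T1: V = 480.00 × 1790/1085 = 791.89 V.
After T2: V = 791.89 × 2458/814 = 2391.2 V.
After T3: V = 2391.2 × 1998/1751 = 2728.5 V.
I_load = 2728.5/4340 = 0.62870 A, so P_out = 2728.5 × 0.62870 = 1715.4 W.
All ideal ⇒ P_in = P_out, so I_supply = 1715.4/480 = 3.57 A.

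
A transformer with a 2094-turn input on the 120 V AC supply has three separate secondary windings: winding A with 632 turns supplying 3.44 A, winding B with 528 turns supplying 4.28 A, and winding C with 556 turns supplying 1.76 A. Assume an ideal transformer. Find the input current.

I_in ≈ 2.58 A

V_A = 120 × 632/2094 = 36.218 V; V_B = 120 × 528/2094 = 30.258 V; V_C = 120 × 556/2094 = 31.862 V.
P_out = V_A I_A + V_B I_B + V_C I_C = 36.218×3.44 + 30.258×4.28 + 31.862×1.76 = 124.59 + 129.50 + 56.078 = 310.17 W.
Ideal ⇒ P_in = P_out, so I_in = P_out/V_in = 310.17/120 = 2.58 A.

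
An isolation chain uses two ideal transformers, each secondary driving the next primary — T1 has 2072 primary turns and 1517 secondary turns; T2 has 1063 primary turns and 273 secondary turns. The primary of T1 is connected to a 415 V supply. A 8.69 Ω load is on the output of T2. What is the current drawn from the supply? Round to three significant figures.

Secondary of T1: V = 415.00 × 1517/2072 = 303.84 V.
Secondary of T2: V = 303.84 × 273/1063 = 78.032 V.
I_load = 78.032/8.69 = 8.9795 A, so P_out = 78.032 × 8.9795 = 700.69 W.
All ideal ⇒ P_in = P_out, so I_supply = 700.69/415 = 1.69 A.

I_supply ≈ 1.69 A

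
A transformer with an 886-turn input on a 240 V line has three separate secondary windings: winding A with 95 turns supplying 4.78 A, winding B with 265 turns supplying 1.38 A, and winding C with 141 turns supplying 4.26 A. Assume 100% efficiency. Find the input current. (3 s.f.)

V_A = 240 × 95/886 = 25.734 V; V_B = 240 × 265/886 = 71.783 V; V_C = 240 × 141/886 = 38.194 V.
P_out = V_A I_A + V_B I_B + V_C I_C = 25.734×4.78 + 71.783×1.38 + 38.194×4.26 = 123.01 + 99.061 + 162.71 = 384.77 W.
Ideal ⇒ P_in = P_out, so I_in = P_out/V_in = 384.77/240 = 1.60 A.

I_in ≈ 1.60 A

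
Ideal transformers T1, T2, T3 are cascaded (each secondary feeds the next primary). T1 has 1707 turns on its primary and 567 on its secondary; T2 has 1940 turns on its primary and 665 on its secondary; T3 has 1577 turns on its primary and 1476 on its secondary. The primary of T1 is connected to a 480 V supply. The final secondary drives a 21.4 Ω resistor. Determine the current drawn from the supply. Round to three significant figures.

After T1: V = 480.00 × 567/1707 = 159.44 V.
After T2: V = 159.44 × 665/1940 = 54.653 V.
After T3: V = 54.653 × 1476/1577 = 51.152 V.
I_load = 51.152/21.4 = 2.3903 A, so P_out = 51.152 × 2.3903 = 122.27 W.
All ideal ⇒ P_in = P_out, so I_supply = 122.27/480 = 0.255 A.

I_supply ≈ 0.255 A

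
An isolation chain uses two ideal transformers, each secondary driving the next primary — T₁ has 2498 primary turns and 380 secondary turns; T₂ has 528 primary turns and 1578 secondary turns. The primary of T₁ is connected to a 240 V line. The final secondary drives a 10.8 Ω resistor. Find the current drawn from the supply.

After T₁: V = 240.00 × 380/2498 = 36.509 V.
After T₂: V = 36.509 × 1578/528 = 109.11 V.
I_load = 109.11/10.8 = 10.103 A, so P_out = 109.11 × 10.103 = 1102.4 W.
All ideal ⇒ P_in = P_out, so I_supply = 1102.4/240 = 4.59 A.

I_supply ≈ 4.59 A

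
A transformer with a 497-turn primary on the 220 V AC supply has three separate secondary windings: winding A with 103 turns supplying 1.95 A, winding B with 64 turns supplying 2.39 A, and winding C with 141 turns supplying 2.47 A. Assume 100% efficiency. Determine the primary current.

I_p ≈ 1.41 A

V_A = 220 × 103/497 = 45.594 V; V_B = 220 × 64/497 = 28.330 V; V_C = 220 × 141/497 = 62.414 V.
P_out = V_A I_A + V_B I_B + V_C I_C = 45.594×1.95 + 28.330×2.39 + 62.414×2.47 = 88.907 + 67.709 + 154.16 = 310.78 W.
Ideal ⇒ P_in = P_out, so I_p = P_out/V_p = 310.78/220 = 1.41 A.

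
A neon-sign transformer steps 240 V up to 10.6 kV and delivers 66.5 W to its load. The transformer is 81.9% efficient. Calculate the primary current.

P_in = P_out/η = 66.5/0.819 = 81.197 W.
I_p = P_in/V_p = 81.197/240 = 0.338 A.

I_p ≈ 0.338 A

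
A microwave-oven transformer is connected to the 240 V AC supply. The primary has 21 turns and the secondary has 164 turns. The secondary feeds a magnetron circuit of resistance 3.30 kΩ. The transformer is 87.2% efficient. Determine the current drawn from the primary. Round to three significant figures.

V_s = 240 × 164/21 = 1874.3 V.
I_s = V_s/R = 1874.3/3300 = 0.56797 A.
P_out = V_s I_s = 1874.3 × 0.56797 = 1064.5 W.
P_in = P_out/η = 1064.5/0.872 = 1220.8 W.
I_p = P_in/V_p = 1220.8/240 = 5.09 A.

I_p ≈ 5.09 A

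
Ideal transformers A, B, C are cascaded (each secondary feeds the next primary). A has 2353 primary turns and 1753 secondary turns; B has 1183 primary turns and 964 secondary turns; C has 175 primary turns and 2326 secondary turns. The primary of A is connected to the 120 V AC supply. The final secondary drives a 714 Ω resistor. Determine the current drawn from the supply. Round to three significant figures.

I_supply ≈ 10.9 A

Secondary of A: V = 120.00 × 1753/2353 = 89.401 V.
Secondary of B: V = 89.401 × 964/1183 = 72.851 V.
Secondary of C: V = 72.851 × 2326/175 = 968.29 V.
I_load = 968.29/714 = 1.3561 A, so P_out = 968.29 × 1.3561 = 1313.1 W.
All ideal ⇒ P_in = P_out, so I_supply = 1313.1/120 = 10.9 A.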